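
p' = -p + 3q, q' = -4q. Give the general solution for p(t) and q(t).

Coefficient matrix A = [[-1, 3], [0, -4]].
Characteristic polynomial det(A - λI) = λ^2 + 5λ + 4 = 0.
Eigenvalues λ = -1, -4.
For λ=-1: (A-λI) row 1 is [0, 3], so an eigenvector is (-1, 0).
For λ=-4: (A-λI) row 1 is [3, 3], so an eigenvector is (-1, 1).
General solution: c_1e^(-t)(-1,0) + c_2e^(-4t)(-1,1).

p(t) = -c_1e^(-t) - c_2e^(-4t), q(t) = c_2e^(-4t)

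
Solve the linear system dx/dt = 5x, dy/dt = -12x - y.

x(t) = K_1e^(5t), y(t) = -2K_1e^(5t) + K_2e^(-t)

Coefficient matrix A = [[5, 0], [-12, -1]].
Characteristic polynomial det(A - λI) = λ^2 - 4λ - 5 = 0.
Eigenvalues λ = 5, -1.
For λ=5: (A-λI) row 2 is [-12, -6], so an eigenvector is (1, -2).
For λ=-1: (A-λI) row 1 is [6, 0], so an eigenvector is (0, 1).
General solution: K_1e^(5t)(1,-2) + K_2e^(-t)(0,1).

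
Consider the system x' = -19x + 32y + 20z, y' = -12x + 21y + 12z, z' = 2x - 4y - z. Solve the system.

x(t) = -2K_1e^(3t) + 2K_2e^(-3t) + K_3e^(t), y(t) = -2K_1e^(3t) + K_2e^(-3t), z(t) = K_1e^(3t) + K_3e^(t)

Coefficient matrix A = [[-19, 32, 20], [-12, 21, 12], [2, -4, -1]].
det(A - λI) = 0 gives eigenvalues λ = 3, -3, 1.
For λ=3: eigenvector (-2,-2,1).
For λ=-3: eigenvector (2,1,0).
For λ=1: eigenvector (1,0,1).
General solution: K_1e^(3t)(-2,-2,1) + K_2e^(-3t)(2,1,0) + K_3e^(t)(1,0,1).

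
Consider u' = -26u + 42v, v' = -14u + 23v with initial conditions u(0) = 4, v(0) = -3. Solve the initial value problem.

Coefficient matrix A = [[-26, 42], [-14, 23]].
Characteristic polynomial det(A - λI) = λ^2 + 3λ - 10 = 0.
Eigenvalues λ = -5, 2.
For λ=-5: (A-λI) row 1 is [-21, 42], so an eigenvector is (-2, -1).
For λ=2: (A-λI) row 1 is [-28, 42], so an eigenvector is (3, 2).
General solution: c_1e^(-5t)(-2,-1) + c_2e^(2t)(3,2).
Applying u(0)=4, v(0)=-3 gives c_1=-17, c_2=-10.

u(t) = -30e^(2t) + 34e^(-5t), v(t) = -20e^(2t) + 17e^(-5t)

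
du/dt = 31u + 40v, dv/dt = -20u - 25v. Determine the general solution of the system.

u(t) = -3C_1e^(3t)sin(4t) + C_1e^(3t)cos(4t) + C_2e^(3t)sin(4t) + 3C_2e^(3t)cos(4t), v(t) = 2C_1e^(3t)sin(4t) - C_1e^(3t)cos(4t) - C_2e^(3t)sin(4t) - 2C_2e^(3t)cos(4t)

Coefficient matrix A = [[31, 40], [-20, -25]].
Characteristic polynomial det(A - λI) = λ^2 - 6λ + 25 = 0.
Eigenvalues λ = 3 ± 4i (complex conjugate pair).
For λ=3+4i: an eigenvector is (1,-1) - i(-3,2) = (1 + 3i, -1 - 2i).
A real fundamental pair from Re and Im of e^((3+4i)t)v: X_1 = e^(3t)(cos(4t)·(1,-1) + sin(4t)·(-3,2)), X_2 = e^(3t)(sin(4t)·(1,-1) - cos(4t)·(-3,2)).
General solution: C_1X_1 + C_2X_2.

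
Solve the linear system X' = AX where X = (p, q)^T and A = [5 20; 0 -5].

p(t) = -c_1e^(5t) + 2c_2e^(-5t), q(t) = -c_2e^(-5t)

Coefficient matrix A = [[5, 20], [0, -5]].
Characteristic polynomial det(A - λI) = λ^2 - 25 = 0.
Eigenvalues λ = 5, -5.
For λ=5: (A-λI) row 1 is [0, 20], so an eigenvector is (-1, 0).
For λ=-5: (A-λI) row 1 is [10, 20], so an eigenvector is (2, -1).
General solution: c_1e^(5t)(-1,0) + c_2e^(-5t)(2,-1).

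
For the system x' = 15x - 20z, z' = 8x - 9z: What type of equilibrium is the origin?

A = [[15,-20],[8,-9]]; det(A-λI) = λ^2 - 6λ + 25.
λ = 3 ± 4i: positive real part.

unstable spiral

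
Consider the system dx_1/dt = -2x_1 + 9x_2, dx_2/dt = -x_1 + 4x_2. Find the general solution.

Coefficient matrix A = [[-2, 9], [-1, 4]].
Characteristic polynomial det(A - λI) = λ^2 - 2λ + 1 = 0.
Single eigenvalue λ = 1 with algebraic multiplicity 2.
Eigenvector v = (-3,-1); generalized eigenvector w with (A-λI)w=v is (1,0).
General solution: e^(t)[c_1·v + c_2·(t·v + w)].

x_1(t) = -3c_1e^(t) - 3c_2te^(t) + c_2e^(t), x_2(t) = -c_1e^(t) - c_2te^(t)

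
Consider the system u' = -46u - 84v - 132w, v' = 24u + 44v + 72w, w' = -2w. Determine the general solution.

Coefficient matrix A = [[-46, -84, -132], [24, 44, 72], [0, 0, -2]].
det(A - λI) = 0 gives eigenvalues λ = -4, 2, -2.
For λ=-4: eigenvector (-2,1,0).
For λ=2: eigenvector (-7,4,0).
For λ=-2: eigenvector (-3,0,1).
General solution: C_1e^(-4t)(-2,1,0) + C_2e^(2t)(-7,4,0) + C_3e^(-2t)(-3,0,1).

u(t) = -2C_1e^(-4t) - 7C_2e^(2t) - 3C_3e^(-2t), v(t) = C_1e^(-4t) + 4C_2e^(2t), w(t) = C_3e^(-2t)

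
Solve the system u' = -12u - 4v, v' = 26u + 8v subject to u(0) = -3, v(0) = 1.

Coefficient matrix A = [[-12, -4], [26, 8]].
Characteristic polynomial det(A - λI) = λ^2 + 4λ + 8 = 0.
Eigenvalues λ = -2 ± 2i (complex conjugate pair).
For λ=-2+2i: an eigenvector is (-1,2) - i(1,-3) = (-1 - i, 2 + 3i).
A real fundamental pair from Re and Im of e^((-2+2i)t)v: X_1 = e^(-2t)(cos(2t)·(-1,2) + sin(2t)·(1,-3)), X_2 = e^(-2t)(sin(2t)·(-1,2) - cos(2t)·(1,-3)).
General solution: C_1X_1 + C_2X_2.
Applying u(0)=-3, v(0)=1 gives C_1=8, C_2=-5.

u(t) = 13e^(-2t)sin(2t) - 3e^(-2t)cos(2t), v(t) = -34e^(-2t)sin(2t) + e^(-2t)cos(2t)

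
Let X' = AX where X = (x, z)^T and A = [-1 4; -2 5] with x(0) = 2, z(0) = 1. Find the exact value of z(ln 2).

A = [[-1,4],[-2,5]]; eigenvalues λ = 3, 1.
Eigenvectors: (-1,-1) for λ=3, (2,1) for λ=1.
From the initial condition, c_1 = 0, c_2 = 1.
z(ln 2) = (0)(2^3)(-1) + (1)(2^1)(1) = 2.

2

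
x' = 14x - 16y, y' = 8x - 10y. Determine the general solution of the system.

x(t) = 2C_1e^(6t) + C_2e^(-2t), y(t) = C_1e^(6t) + C_2e^(-2t)

Coefficient matrix A = [[14, -16], [8, -10]].
Characteristic polynomial det(A - λI) = λ^2 - 4λ - 12 = 0.
Eigenvalues λ = 6, -2.
For λ=6: (A-λI) row 1 is [8, -16], so an eigenvector is (2, 1).
For λ=-2: (A-λI) row 1 is [16, -16], so an eigenvector is (1, 1).
General solution: C_1e^(6t)(2,1) + C_2e^(-2t)(1,1).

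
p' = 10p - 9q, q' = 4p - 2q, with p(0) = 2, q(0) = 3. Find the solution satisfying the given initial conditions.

Coefficient matrix A = [[10, -9], [4, -2]].
Characteristic polynomial det(A - λI) = λ^2 - 8λ + 16 = 0.
Single eigenvalue λ = 4 with algebraic multiplicity 2.
Eigenvector v = (3,2); generalized eigenvector w with (A-λI)w=v is (-1,-1).
General solution: e^(4t)[C_1·v + C_2·(t·v + w)].
Applying p(0)=2, q(0)=3 gives C_1=-1, C_2=-5.

p(t) = -15te^(4t) + 2e^(4t), q(t) = -10te^(4t) + 3e^(4t)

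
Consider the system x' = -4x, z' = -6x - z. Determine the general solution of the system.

Coefficient matrix A = [[-4, 0], [-6, -1]].
Characteristic polynomial det(A - λI) = λ^2 + 5λ + 4 = 0.
Eigenvalues λ = -1, -4.
For λ=-1: (A-λI) row 1 is [-3, 0], so an eigenvector is (0, -1).
For λ=-4: (A-λI) row 2 is [-6, 3], so an eigenvector is (-1, -2).
General solution: K_1e^(-t)(0,-1) + K_2e^(-4t)(-1,-2).

x(t) = -K_2e^(-4t), z(t) = -K_1e^(-t) - 2K_2e^(-4t)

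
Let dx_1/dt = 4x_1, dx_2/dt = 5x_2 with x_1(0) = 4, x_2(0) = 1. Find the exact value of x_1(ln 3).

A = [[4,0],[0,5]]; eigenvalues λ = 5, 4.
Eigenvectors: (0,-1) for λ=5, (1,0) for λ=4.
From the initial condition, c_1 = -1, c_2 = 4.
x_1(ln 3) = (-1)(3^5)(0) + (4)(3^4)(1) = 324.

324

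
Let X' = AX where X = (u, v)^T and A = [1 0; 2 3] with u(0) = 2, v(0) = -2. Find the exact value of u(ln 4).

8

A = [[1,0],[2,3]]; eigenvalues λ = 3, 1.
Eigenvectors: (0,-1) for λ=3, (1,-1) for λ=1.
From the initial condition, c_1 = 0, c_2 = 2.
u(ln 4) = (0)(4^3)(0) + (2)(4^1)(1) = 8.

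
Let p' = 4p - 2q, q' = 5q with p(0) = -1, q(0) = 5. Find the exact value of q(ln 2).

160

A = [[4,-2],[0,5]]; eigenvalues λ = 4, 5.
Eigenvectors: (-1,0) for λ=4, (2,-1) for λ=5.
From the initial condition, c_1 = -9, c_2 = -5.
q(ln 2) = (-9)(2^4)(0) + (-5)(2^5)(-1) = 160.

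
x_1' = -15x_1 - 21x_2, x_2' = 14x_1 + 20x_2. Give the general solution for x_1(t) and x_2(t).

Coefficient matrix A = [[-15, -21], [14, 20]].
Characteristic polynomial det(A - λI) = λ^2 - 5λ - 6 = 0.
Eigenvalues λ = -1, 6.
For λ=-1: (A-λI) row 1 is [-14, -21], so an eigenvector is (-3, 2).
For λ=6: (A-λI) row 1 is [-21, -21], so an eigenvector is (1, -1).
General solution: K_1e^(-t)(-3,2) + K_2e^(6t)(1,-1).

x_1(t) = -3K_1e^(-t) + K_2e^(6t), x_2(t) = 2K_1e^(-t) - K_2e^(6t)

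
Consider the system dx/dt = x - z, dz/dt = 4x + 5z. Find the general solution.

Coefficient matrix A = [[1, -1], [4, 5]].
Characteristic polynomial det(A - λI) = λ^2 - 6λ + 9 = 0.
Single eigenvalue λ = 3 with algebraic multiplicity 2.
Eigenvector v = (1,-2); generalized eigenvector w with (A-λI)w=v is (0,-1).
General solution: e^(3t)[C_1·v + C_2·(t·v + w)].

x(t) = C_1e^(3t) + C_2te^(3t), z(t) = -2C_1e^(3t) - 2C_2te^(3t) - C_2e^(3t)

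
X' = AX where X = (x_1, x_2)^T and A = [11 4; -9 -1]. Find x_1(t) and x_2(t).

x_1(t) = -2K_1e^(5t) - 2K_2te^(5t) - K_2e^(5t), x_2(t) = 3K_1e^(5t) + 3K_2te^(5t) + K_2e^(5t)

Coefficient matrix A = [[11, 4], [-9, -1]].
Characteristic polynomial det(A - λI) = λ^2 - 10λ + 25 = 0.
Single eigenvalue λ = 5 with algebraic multiplicity 2.
Eigenvector v = (-2,3); generalized eigenvector w with (A-λI)w=v is (-1,1).
General solution: e^(5t)[K_1·v + K_2·(t·v + w)].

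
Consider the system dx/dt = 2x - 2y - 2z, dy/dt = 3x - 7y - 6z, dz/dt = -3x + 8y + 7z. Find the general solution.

Coefficient matrix A = [[2, -2, -2], [3, -7, -6], [-3, 8, 7]].
det(A - λI) = 0 gives eigenvalues λ = 1, -1, 2.
For λ=1: eigenvector (2,0,1).
For λ=-1: eigenvector (0,1,-1).
For λ=2: eigenvector (1,1,-1).
General solution: K_1e^(t)(2,0,1) + K_2e^(-t)(0,1,-1) + K_3e^(2t)(1,1,-1).

x(t) = 2K_1e^(t) + K_3e^(2t), y(t) = K_2e^(-t) + K_3e^(2t), z(t) = K_1e^(t) - K_2e^(-t) - K_3e^(2t)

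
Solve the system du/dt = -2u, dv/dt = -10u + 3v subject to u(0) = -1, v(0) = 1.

Coefficient matrix A = [[-2, 0], [-10, 3]].
Characteristic polynomial det(A - λI) = λ^2 - λ - 6 = 0.
Eigenvalues λ = -2, 3.
For λ=-2: (A-λI) row 2 is [-10, 5], so an eigenvector is (-1, -2).
For λ=3: (A-λI) row 1 is [-5, 0], so an eigenvector is (0, 1).
General solution: c_1e^(-2t)(-1,-2) + c_2e^(3t)(0,1).
Applying u(0)=-1, v(0)=1 gives c_1=1, c_2=3.

u(t) = -e^(-2t), v(t) = 3e^(3t) - 2e^(-2t)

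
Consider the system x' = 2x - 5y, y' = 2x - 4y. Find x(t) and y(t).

x(t) = -2c_1e^(-t)sin(t) + c_1e^(-t)cos(t) + c_2e^(-t)sin(t) + 2c_2e^(-t)cos(t), y(t) = -c_1e^(-t)sin(t) + c_1e^(-t)cos(t) + c_2e^(-t)sin(t) + c_2e^(-t)cos(t)

Coefficient matrix A = [[2, -5], [2, -4]].
Characteristic polynomial det(A - λI) = λ^2 + 2λ + 2 = 0.
Eigenvalues λ = -1 ± i (complex conjugate pair).
For λ=-1+i: an eigenvector is (1,1) - i(-2,-1) = (1 + 2i, 1 + i).
A real fundamental pair from Re and Im of e^((-1+i)t)v: X_1 = e^(-t)(cos(t)·(1,1) + sin(t)·(-2,-1)), X_2 = e^(-t)(sin(t)·(1,1) - cos(t)·(-2,-1)).
General solution: c_1X_1 + c_2X_2.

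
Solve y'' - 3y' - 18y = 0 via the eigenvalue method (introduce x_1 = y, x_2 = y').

Let x_1 = y, x_2 = y'. Then x_1' = x_2 and x_2' = 18x_1 + 3x_2.
A = [[0,1],[18,3]]; det(A-λI) = λ^2 - 3λ - 18.
Eigenvalues λ = -3, 6 with eigenvectors (1,-3), (1,6).

y(t) = K_1e^(-3t) + K_2e^(6t)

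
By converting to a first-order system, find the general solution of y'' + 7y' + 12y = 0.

Let x_1 = y, x_2 = y'. Then x_1' = x_2 and x_2' = -12x_1 - 7x_2.
A = [[0,1],[-12,-7]]; det(A-λI) = λ^2 + 7λ + 12.
Eigenvalues λ = -4, -3 with eigenvectors (1,-4), (1,-3).

y(t) = K_1e^(-4t) + K_2e^(-3t)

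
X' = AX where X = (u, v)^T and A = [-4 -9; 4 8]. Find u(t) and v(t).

Coefficient matrix A = [[-4, -9], [4, 8]].
Characteristic polynomial det(A - λI) = λ^2 - 4λ + 4 = 0.
Single eigenvalue λ = 2 with algebraic multiplicity 2.
Eigenvector v = (3,-2); generalized eigenvector w with (A-λI)w=v is (1,-1).
General solution: e^(2t)[C_1·v + C_2·(t·v + w)].

u(t) = 3C_1e^(2t) + 3C_2te^(2t) + C_2e^(2t), v(t) = -2C_1e^(2t) - 2C_2te^(2t) - C_2e^(2t)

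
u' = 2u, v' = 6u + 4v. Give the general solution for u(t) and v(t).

Coefficient matrix A = [[2, 0], [6, 4]].
Characteristic polynomial det(A - λI) = λ^2 - 6λ + 8 = 0.
Eigenvalues λ = 4, 2.
For λ=4: (A-λI) row 1 is [-2, 0], so an eigenvector is (0, 1).
For λ=2: (A-λI) row 2 is [6, 2], so an eigenvector is (-1, 3).
General solution: K_1e^(4t)(0,1) + K_2e^(2t)(-1,3).

u(t) = -K_2e^(2t), v(t) = K_1e^(4t) + 3K_2e^(2t)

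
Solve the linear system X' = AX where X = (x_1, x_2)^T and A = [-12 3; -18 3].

x_1(t) = K_1e^(-3t) + K_2e^(-6t), x_2(t) = 3K_1e^(-3t) + 2K_2e^(-6t)

Coefficient matrix A = [[-12, 3], [-18, 3]].
Characteristic polynomial det(A - λI) = λ^2 + 9λ + 18 = 0.
Eigenvalues λ = -3, -6.
For λ=-3: (A-λI) row 1 is [-9, 3], so an eigenvector is (1, 3).
For λ=-6: (A-λI) row 1 is [-6, 3], so an eigenvector is (1, 2).
General solution: K_1e^(-3t)(1,3) + K_2e^(-6t)(1,2).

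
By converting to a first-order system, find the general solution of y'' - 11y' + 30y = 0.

y(t) = K_1e^(5t) + K_2e^(6t)

Let x_1 = y, x_2 = y'. Then x_1' = x_2 and x_2' = -30x_1 + 11x_2.
A = [[0,1],[-30,11]]; det(A-λI) = λ^2 - 11λ + 30.
Eigenvalues λ = 5, 6 with eigenvectors (1,5), (1,6).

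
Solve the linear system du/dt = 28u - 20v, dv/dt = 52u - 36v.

u(t) = -2C_1e^(-4t)sin(4t) + C_1e^(-4t)cos(4t) + C_2e^(-4t)sin(4t) + 2C_2e^(-4t)cos(4t), v(t) = -3C_1e^(-4t)sin(4t) + 2C_1e^(-4t)cos(4t) + 2C_2e^(-4t)sin(4t) + 3C_2e^(-4t)cos(4t)

Coefficient matrix A = [[28, -20], [52, -36]].
Characteristic polynomial det(A - λI) = λ^2 + 8λ + 32 = 0.
Eigenvalues λ = -4 ± 4i (complex conjugate pair).
For λ=-4+4i: an eigenvector is (1,2) - i(-2,-3) = (1 + 2i, 2 + 3i).
A real fundamental pair from Re and Im of e^((-4+4i)t)v: X_1 = e^(-4t)(cos(4t)·(1,2) + sin(4t)·(-2,-3)), X_2 = e^(-4t)(sin(4t)·(1,2) - cos(4t)·(-2,-3)).
General solution: C_1X_1 + C_2X_2.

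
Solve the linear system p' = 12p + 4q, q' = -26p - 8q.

p(t) = c_1e^(2t)sin(2t) + c_1e^(2t)cos(2t) + c_2e^(2t)sin(2t) - c_2e^(2t)cos(2t), q(t) = -3c_1e^(2t)sin(2t) - 2c_1e^(2t)cos(2t) - 2c_2e^(2t)sin(2t) + 3c_2e^(2t)cos(2t)

Coefficient matrix A = [[12, 4], [-26, -8]].
Characteristic polynomial det(A - λI) = λ^2 - 4λ + 8 = 0.
Eigenvalues λ = 2 ± 2i (complex conjugate pair).
For λ=2+2i: an eigenvector is (1,-2) - i(1,-3) = (1 - i, -2 + 3i).
A real fundamental pair from Re and Im of e^((2+2i)t)v: X_1 = e^(2t)(cos(2t)·(1,-2) + sin(2t)·(1,-3)), X_2 = e^(2t)(sin(2t)·(1,-2) - cos(2t)·(1,-3)).
General solution: c_1X_1 + c_2X_2.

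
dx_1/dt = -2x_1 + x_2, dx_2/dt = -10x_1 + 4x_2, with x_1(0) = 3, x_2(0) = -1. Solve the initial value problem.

x_1(t) = -10e^(t)sin(t) + 3e^(t)cos(t), x_2(t) = -33e^(t)sin(t) - e^(t)cos(t)

Coefficient matrix A = [[-2, 1], [-10, 4]].
Characteristic polynomial det(A - λI) = λ^2 - 2λ + 2 = 0.
Eigenvalues λ = 1 ± i (complex conjugate pair).
For λ=1+i: an eigenvector is (-1,-3) - i(0,1) = (-1, -3 - i).
A real fundamental pair from Re and Im of e^((1+i)t)v: X_1 = e^(t)(cos(t)·(-1,-3) + sin(t)·(0,1)), X_2 = e^(t)(sin(t)·(-1,-3) - cos(t)·(0,1)).
General solution: C_1X_1 + C_2X_2.
Applying x_1(0)=3, x_2(0)=-1 gives C_1=-3, C_2=10.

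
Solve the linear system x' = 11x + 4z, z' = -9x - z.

x(t) = 2c_1e^(5t) + 2c_2te^(5t) - c_2e^(5t), z(t) = -3c_1e^(5t) - 3c_2te^(5t) + 2c_2e^(5t)

Coefficient matrix A = [[11, 4], [-9, -1]].
Characteristic polynomial det(A - λI) = λ^2 - 10λ + 25 = 0.
Single eigenvalue λ = 5 with algebraic multiplicity 2.
Eigenvector v = (2,-3); generalized eigenvector w with (A-λI)w=v is (-1,2).
General solution: e^(5t)[c_1·v + c_2·(t·v + w)].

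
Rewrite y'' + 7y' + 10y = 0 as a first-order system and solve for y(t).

y(t) = c_1e^(-5t) + c_2e^(-2t)

Let x_1 = y, x_2 = y'. Then x_1' = x_2 and x_2' = -10x_1 - 7x_2.
A = [[0,1],[-10,-7]]; det(A-λI) = λ^2 + 7λ + 10.
Eigenvalues λ = -5, -2 with eigenvectors (1,-5), (1,-2).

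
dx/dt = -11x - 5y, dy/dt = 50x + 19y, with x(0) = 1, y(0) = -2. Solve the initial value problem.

x(t) = -e^(4t)sin(5t) + e^(4t)cos(5t), y(t) = 4e^(4t)sin(5t) - 2e^(4t)cos(5t)

Coefficient matrix A = [[-11, -5], [50, 19]].
Characteristic polynomial det(A - λI) = λ^2 - 8λ + 41 = 0.
Eigenvalues λ = 4 ± 5i (complex conjugate pair).
For λ=4+5i: an eigenvector is (0,-1) - i(1,-3) = (0 - i, -1 + 3i).
A real fundamental pair from Re and Im of e^((4+5i)t)v: X_1 = e^(4t)(cos(5t)·(0,-1) + sin(5t)·(1,-3)), X_2 = e^(4t)(sin(5t)·(0,-1) - cos(5t)·(1,-3)).
General solution: K_1X_1 + K_2X_2.
Applying x(0)=1, y(0)=-2 gives K_1=-1, K_2=-1.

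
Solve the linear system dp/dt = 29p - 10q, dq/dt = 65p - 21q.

Coefficient matrix A = [[29, -10], [65, -21]].
Characteristic polynomial det(A - λI) = λ^2 - 8λ + 41 = 0.
Eigenvalues λ = 4 ± 5i (complex conjugate pair).
For λ=4+5i: an eigenvector is (-1,-3) - i(1,2) = (-1 - i, -3 - 2i).
A real fundamental pair from Re and Im of e^((4+5i)t)v: X_1 = e^(4t)(cos(5t)·(-1,-3) + sin(5t)·(1,2)), X_2 = e^(4t)(sin(5t)·(-1,-3) - cos(5t)·(1,2)).
General solution: K_1X_1 + K_2X_2.

p(t) = K_1e^(4t)sin(5t) - K_1e^(4t)cos(5t) - K_2e^(4t)sin(5t) - K_2e^(4t)cos(5t), q(t) = 2K_1e^(4t)sin(5t) - 3K_1e^(4t)cos(5t) - 3K_2e^(4t)sin(5t) - 2K_2e^(4t)cos(5t)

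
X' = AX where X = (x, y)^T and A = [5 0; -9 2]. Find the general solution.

x(t) = K_2e^(5t), y(t) = -K_1e^(2t) - 3K_2e^(5t)

Coefficient matrix A = [[5, 0], [-9, 2]].
Characteristic polynomial det(A - λI) = λ^2 - 7λ + 10 = 0.
Eigenvalues λ = 2, 5.
For λ=2: (A-λI) row 1 is [3, 0], so an eigenvector is (0, -1).
For λ=5: (A-λI) row 2 is [-9, -3], so an eigenvector is (1, -3).
General solution: K_1e^(2t)(0,-1) + K_2e^(5t)(1,-3).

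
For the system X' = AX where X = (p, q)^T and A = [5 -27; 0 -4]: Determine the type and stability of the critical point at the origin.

saddle

A = [[5,-27],[0,-4]]; det(A-λI) = λ^2 - λ - 20.
λ = -4, 5: opposite signs.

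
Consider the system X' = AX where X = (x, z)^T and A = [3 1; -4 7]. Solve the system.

x(t) = -c_1e^(5t) - c_2te^(5t) - c_2e^(5t), z(t) = -2c_1e^(5t) - 2c_2te^(5t) - 3c_2e^(5t)

Coefficient matrix A = [[3, 1], [-4, 7]].
Characteristic polynomial det(A - λI) = λ^2 - 10λ + 25 = 0.
Single eigenvalue λ = 5 with algebraic multiplicity 2.
Eigenvector v = (-1,-2); generalized eigenvector w with (A-λI)w=v is (-1,-3).
General solution: e^(5t)[c_1·v + c_2·(t·v + w)].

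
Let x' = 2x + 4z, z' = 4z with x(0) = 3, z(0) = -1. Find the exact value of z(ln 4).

A = [[2,4],[0,4]]; eigenvalues λ = 4, 2.
Eigenvectors: (2,1) for λ=4, (1,0) for λ=2.
From the initial condition, c_1 = -1, c_2 = 5.
z(ln 4) = (-1)(4^4)(1) + (5)(4^2)(0) = -256.

-256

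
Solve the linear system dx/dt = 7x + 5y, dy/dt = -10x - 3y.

Coefficient matrix A = [[7, 5], [-10, -3]].
Characteristic polynomial det(A - λI) = λ^2 - 4λ + 29 = 0.
Eigenvalues λ = 2 ± 5i (complex conjugate pair).
For λ=2+5i: an eigenvector is (0,-1) - i(-1,1) = (0 + i, -1 - i).
A real fundamental pair from Re and Im of e^((2+5i)t)v: X_1 = e^(2t)(cos(5t)·(0,-1) + sin(5t)·(-1,1)), X_2 = e^(2t)(sin(5t)·(0,-1) - cos(5t)·(-1,1)).
General solution: C_1X_1 + C_2X_2.

x(t) = -C_1e^(2t)sin(5t) + C_2e^(2t)cos(5t), y(t) = C_1e^(2t)sin(5t) - C_1e^(2t)cos(5t) - C_2e^(2t)sin(5t) - C_2e^(2t)cos(5t)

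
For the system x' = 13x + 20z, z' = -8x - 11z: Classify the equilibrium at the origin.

unstable spiral

A = [[13,20],[-8,-11]]; det(A-λI) = λ^2 - 2λ + 17.
λ = 1 ± 4i: positive real part.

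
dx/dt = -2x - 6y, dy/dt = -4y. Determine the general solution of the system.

Coefficient matrix A = [[-2, -6], [0, -4]].
Characteristic polynomial det(A - λI) = λ^2 + 6λ + 8 = 0.
Eigenvalues λ = -2, -4.
For λ=-2: (A-λI) row 1 is [0, -6], so an eigenvector is (-1, 0).
For λ=-4: (A-λI) row 1 is [2, -6], so an eigenvector is (3, 1).
General solution: K_1e^(-2t)(-1,0) + K_2e^(-4t)(3,1).

x(t) = -K_1e^(-2t) + 3K_2e^(-4t), y(t) = K_2e^(-4t)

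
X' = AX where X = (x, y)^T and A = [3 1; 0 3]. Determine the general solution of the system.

Coefficient matrix A = [[3, 1], [0, 3]].
Characteristic polynomial det(A - λI) = λ^2 - 6λ + 9 = 0.
Single eigenvalue λ = 3 with algebraic multiplicity 2.
Eigenvector v = (-1,0); generalized eigenvector w with (A-λI)w=v is (2,-1).
General solution: e^(3t)[C_1·v + C_2·(t·v + w)].

x(t) = -C_1e^(3t) - C_2te^(3t) + 2C_2e^(3t), y(t) = -C_2e^(3t)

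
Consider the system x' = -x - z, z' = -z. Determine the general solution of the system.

x(t) = K_1e^(-t) + K_2te^(-t) + 3K_2e^(-t), z(t) = -K_2e^(-t)

Coefficient matrix A = [[-1, -1], [0, -1]].
Characteristic polynomial det(A - λI) = λ^2 + 2λ + 1 = 0.
Single eigenvalue λ = -1 with algebraic multiplicity 2.
Eigenvector v = (1,0); generalized eigenvector w with (A-λI)w=v is (3,-1).
General solution: e^(-t)[K_1·v + K_2·(t·v + w)].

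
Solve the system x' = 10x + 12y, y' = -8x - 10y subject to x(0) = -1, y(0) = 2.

x(t) = 3e^(2t) - 4e^(-2t), y(t) = -2e^(2t) + 4e^(-2t)

Coefficient matrix A = [[10, 12], [-8, -10]].
Characteristic polynomial det(A - λI) = λ^2 - 4 = 0.
Eigenvalues λ = -2, 2.
For λ=-2: (A-λI) row 1 is [12, 12], so an eigenvector is (-1, 1).
For λ=2: (A-λI) row 1 is [8, 12], so an eigenvector is (-3, 2).
General solution: K_1e^(-2t)(-1,1) + K_2e^(2t)(-3,2).
Applying x(0)=-1, y(0)=2 gives K_1=4, K_2=-1.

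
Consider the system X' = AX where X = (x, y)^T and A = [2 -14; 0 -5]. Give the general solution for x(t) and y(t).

x(t) = -c_1e^(2t) + 2c_2e^(-5t), y(t) = c_2e^(-5t)

Coefficient matrix A = [[2, -14], [0, -5]].
Characteristic polynomial det(A - λI) = λ^2 + 3λ - 10 = 0.
Eigenvalues λ = 2, -5.
For λ=2: (A-λI) row 1 is [0, -14], so an eigenvector is (-1, 0).
For λ=-5: (A-λI) row 1 is [7, -14], so an eigenvector is (2, 1).
General solution: c_1e^(2t)(-1,0) + c_2e^(-5t)(2,1).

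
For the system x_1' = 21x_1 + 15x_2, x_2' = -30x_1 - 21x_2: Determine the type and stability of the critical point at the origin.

A = [[21,15],[-30,-21]]; det(A-λI) = λ^2 + 9.
λ = 0 ± 3i: zero real part.

center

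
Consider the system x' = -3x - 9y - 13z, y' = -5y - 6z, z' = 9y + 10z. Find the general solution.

x(t) = c_1e^(-3t) + c_2e^(t) - 3c_3e^(4t), y(t) = c_2e^(t) - 2c_3e^(4t), z(t) = -c_2e^(t) + 3c_3e^(4t)

Coefficient matrix A = [[-3, -9, -13], [0, -5, -6], [0, 9, 10]].
det(A - λI) = 0 gives eigenvalues λ = -3, 1, 4.
For λ=-3: eigenvector (1,0,0).
For λ=1: eigenvector (1,1,-1).
For λ=4: eigenvector (-3,-2,3).
General solution: c_1e^(-3t)(1,0,0) + c_2e^(t)(1,1,-1) + c_3e^(4t)(-3,-2,3).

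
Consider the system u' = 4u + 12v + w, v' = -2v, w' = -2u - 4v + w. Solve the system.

Coefficient matrix A = [[4, 12, 1], [0, -2, 0], [-2, -4, 1]].
det(A - λI) = 0 gives eigenvalues λ = -2, 2, 3.
For λ=-2: eigenvector (-2,1,0).
For λ=2: eigenvector (1,0,-2).
For λ=3: eigenvector (1,0,-1).
General solution: c_1e^(-2t)(-2,1,0) + c_2e^(2t)(1,0,-2) + c_3e^(3t)(1,0,-1).

u(t) = -2c_1e^(-2t) + c_2e^(2t) + c_3e^(3t), v(t) = c_1e^(-2t), w(t) = -2c_2e^(2t) - c_3e^(3t)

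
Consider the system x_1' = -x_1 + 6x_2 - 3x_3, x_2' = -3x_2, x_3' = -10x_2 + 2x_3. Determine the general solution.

Coefficient matrix A = [[-1, 6, -3], [0, -3, 0], [0, -10, 2]].
det(A - λI) = 0 gives eigenvalues λ = -1, 2, -3.
For λ=-1: eigenvector (1,0,0).
For λ=2: eigenvector (-1,0,1).
For λ=-3: eigenvector (0,1,2).
General solution: c_1e^(-t)(1,0,0) + c_2e^(2t)(-1,0,1) + c_3e^(-3t)(0,1,2).

x_1(t) = c_1e^(-t) - c_2e^(2t), x_2(t) = c_3e^(-3t), x_3(t) = c_2e^(2t) + 2c_3e^(-3t)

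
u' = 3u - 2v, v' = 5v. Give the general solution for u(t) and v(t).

Coefficient matrix A = [[3, -2], [0, 5]].
Characteristic polynomial det(A - λI) = λ^2 - 8λ + 15 = 0.
Eigenvalues λ = 5, 3.
For λ=5: (A-λI) row 1 is [-2, -2], so an eigenvector is (-1, 1).
For λ=3: (A-λI) row 1 is [0, -2], so an eigenvector is (1, 0).
General solution: K_1e^(5t)(-1,1) + K_2e^(3t)(1,0).

u(t) = -K_1e^(5t) + K_2e^(3t), v(t) = K_1e^(5t)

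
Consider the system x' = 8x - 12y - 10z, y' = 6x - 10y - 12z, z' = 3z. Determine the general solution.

x(t) = c_1e^(-4t) + 2c_2e^(3t) - 2c_3e^(2t), y(t) = c_1e^(-4t) - c_3e^(2t), z(t) = c_2e^(3t)

Coefficient matrix A = [[8, -12, -10], [6, -10, -12], [0, 0, 3]].
det(A - λI) = 0 gives eigenvalues λ = -4, 3, 2.
For λ=-4: eigenvector (1,1,0).
For λ=3: eigenvector (2,0,1).
For λ=2: eigenvector (-2,-1,0).
General solution: c_1e^(-4t)(1,1,0) + c_2e^(3t)(2,0,1) + c_3e^(2t)(-2,-1,0).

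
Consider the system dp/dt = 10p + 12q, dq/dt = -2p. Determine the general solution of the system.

p(t) = 3c_1e^(6t) + 2c_2e^(4t), q(t) = -c_1e^(6t) - c_2e^(4t)

Coefficient matrix A = [[10, 12], [-2, 0]].
Characteristic polynomial det(A - λI) = λ^2 - 10λ + 24 = 0.
Eigenvalues λ = 6, 4.
For λ=6: (A-λI) row 1 is [4, 12], so an eigenvector is (3, -1).
For λ=4: (A-λI) row 1 is [6, 12], so an eigenvector is (2, -1).
General solution: c_1e^(6t)(3,-1) + c_2e^(4t)(2,-1).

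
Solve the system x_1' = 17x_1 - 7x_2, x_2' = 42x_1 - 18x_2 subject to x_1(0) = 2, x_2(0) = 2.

x_1(t) = 4e^(3t) - 2e^(-4t), x_2(t) = 8e^(3t) - 6e^(-4t)

Coefficient matrix A = [[17, -7], [42, -18]].
Characteristic polynomial det(A - λI) = λ^2 + λ - 12 = 0.
Eigenvalues λ = -4, 3.
For λ=-4: (A-λI) row 1 is [21, -7], so an eigenvector is (-1, -3).
For λ=3: (A-λI) row 1 is [14, -7], so an eigenvector is (1, 2).
General solution: c_1e^(-4t)(-1,-3) + c_2e^(3t)(1,2).
Applying x_1(0)=2, x_2(0)=2 gives c_1=2, c_2=4.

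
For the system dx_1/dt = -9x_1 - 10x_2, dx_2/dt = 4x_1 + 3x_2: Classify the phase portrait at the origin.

stable spiral

A = [[-9,-10],[4,3]]; det(A-λI) = λ^2 + 6λ + 13.
λ = -3 ± 2i: negative real part.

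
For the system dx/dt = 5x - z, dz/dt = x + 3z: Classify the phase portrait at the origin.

unstable improper node

A = [[5,-1],[1,3]]; det(A-λI) = λ^2 - 8λ + 16.
repeated λ = 4 with a single eigenvector.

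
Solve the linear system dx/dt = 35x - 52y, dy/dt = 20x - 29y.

x(t) = -2K_1e^(3t)sin(4t) + 3K_1e^(3t)cos(4t) + 3K_2e^(3t)sin(4t) + 2K_2e^(3t)cos(4t), y(t) = -K_1e^(3t)sin(4t) + 2K_1e^(3t)cos(4t) + 2K_2e^(3t)sin(4t) + K_2e^(3t)cos(4t)

Coefficient matrix A = [[35, -52], [20, -29]].
Characteristic polynomial det(A - λI) = λ^2 - 6λ + 25 = 0.
Eigenvalues λ = 3 ± 4i (complex conjugate pair).
For λ=3+4i: an eigenvector is (3,2) - i(-2,-1) = (3 + 2i, 2 + i).
A real fundamental pair from Re and Im of e^((3+4i)t)v: X_1 = e^(3t)(cos(4t)·(3,2) + sin(4t)·(-2,-1)), X_2 = e^(3t)(sin(4t)·(3,2) - cos(4t)·(-2,-1)).
General solution: K_1X_1 + K_2X_2.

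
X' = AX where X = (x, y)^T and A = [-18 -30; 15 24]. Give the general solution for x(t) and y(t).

x(t) = c_1e^(3t)sin(3t) - 3c_1e^(3t)cos(3t) - 3c_2e^(3t)sin(3t) - c_2e^(3t)cos(3t), y(t) = -c_1e^(3t)sin(3t) + 2c_1e^(3t)cos(3t) + 2c_2e^(3t)sin(3t) + c_2e^(3t)cos(3t)

Coefficient matrix A = [[-18, -30], [15, 24]].
Characteristic polynomial det(A - λI) = λ^2 - 6λ + 18 = 0.
Eigenvalues λ = 3 ± 3i (complex conjugate pair).
For λ=3+3i: an eigenvector is (-3,2) - i(1,-1) = (-3 - i, 2 + i).
A real fundamental pair from Re and Im of e^((3+3i)t)v: X_1 = e^(3t)(cos(3t)·(-3,2) + sin(3t)·(1,-1)), X_2 = e^(3t)(sin(3t)·(-3,2) - cos(3t)·(1,-1)).
General solution: c_1X_1 + c_2X_2.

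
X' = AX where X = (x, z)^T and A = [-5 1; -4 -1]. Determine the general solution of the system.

Coefficient matrix A = [[-5, 1], [-4, -1]].
Characteristic polynomial det(A - λI) = λ^2 + 6λ + 9 = 0.
Single eigenvalue λ = -3 with algebraic multiplicity 2.
Eigenvector v = (1,2); generalized eigenvector w with (A-λI)w=v is (-1,-1).
General solution: e^(-3t)[C_1·v + C_2·(t·v + w)].

x(t) = C_1e^(-3t) + C_2te^(-3t) - C_2e^(-3t), z(t) = 2C_1e^(-3t) + 2C_2te^(-3t) - C_2e^(-3t)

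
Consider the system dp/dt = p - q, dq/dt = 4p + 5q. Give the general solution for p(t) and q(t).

Coefficient matrix A = [[1, -1], [4, 5]].
Characteristic polynomial det(A - λI) = λ^2 - 6λ + 9 = 0.
Single eigenvalue λ = 3 with algebraic multiplicity 2.
Eigenvector v = (-1,2); generalized eigenvector w with (A-λI)w=v is (-1,3).
General solution: e^(3t)[K_1·v + K_2·(t·v + w)].

p(t) = -K_1e^(3t) - K_2te^(3t) - K_2e^(3t), q(t) = 2K_1e^(3t) + 2K_2te^(3t) + 3K_2e^(3t)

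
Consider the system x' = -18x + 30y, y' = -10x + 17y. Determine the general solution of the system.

Coefficient matrix A = [[-18, 30], [-10, 17]].
Characteristic polynomial det(A - λI) = λ^2 + λ - 6 = 0.
Eigenvalues λ = 2, -3.
For λ=2: (A-λI) row 1 is [-20, 30], so an eigenvector is (3, 2).
For λ=-3: (A-λI) row 1 is [-15, 30], so an eigenvector is (2, 1).
General solution: C_1e^(2t)(3,2) + C_2e^(-3t)(2,1).

x(t) = 3C_1e^(2t) + 2C_2e^(-3t), y(t) = 2C_1e^(2t) + C_2e^(-3t)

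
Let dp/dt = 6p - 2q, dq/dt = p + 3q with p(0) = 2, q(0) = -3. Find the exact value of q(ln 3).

A = [[6,-2],[1,3]]; eigenvalues λ = 4, 5.
Eigenvectors: (-1,-1) for λ=4, (-2,-1) for λ=5.
From the initial condition, c_1 = 8, c_2 = -5.
q(ln 3) = (8)(3^4)(-1) + (-5)(3^5)(-1) = 567.

567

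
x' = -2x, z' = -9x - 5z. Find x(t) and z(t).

x(t) = C_2e^(-2t), z(t) = C_1e^(-5t) - 3C_2e^(-2t)

Coefficient matrix A = [[-2, 0], [-9, -5]].
Characteristic polynomial det(A - λI) = λ^2 + 7λ + 10 = 0.
Eigenvalues λ = -5, -2.
For λ=-5: (A-λI) row 1 is [3, 0], so an eigenvector is (0, 1).
For λ=-2: (A-λI) row 2 is [-9, -3], so an eigenvector is (1, -3).
General solution: C_1e^(-5t)(0,1) + C_2e^(-2t)(1,-3).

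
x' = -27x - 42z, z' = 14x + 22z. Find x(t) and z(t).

Coefficient matrix A = [[-27, -42], [14, 22]].
Characteristic polynomial det(A - λI) = λ^2 + 5λ - 6 = 0.
Eigenvalues λ = -6, 1.
For λ=-6: (A-λI) row 1 is [-21, -42], so an eigenvector is (-2, 1).
For λ=1: (A-λI) row 1 is [-28, -42], so an eigenvector is (3, -2).
General solution: C_1e^(-6t)(-2,1) + C_2e^(t)(3,-2).

x(t) = -2C_1e^(-6t) + 3C_2e^(t), z(t) = C_1e^(-6t) - 2C_2e^(t)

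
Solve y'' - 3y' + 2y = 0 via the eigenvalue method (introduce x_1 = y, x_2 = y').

Let x_1 = y, x_2 = y'. Then x_1' = x_2 and x_2' = -2x_1 + 3x_2.
A = [[0,1],[-2,3]]; det(A-λI) = λ^2 - 3λ + 2.
Eigenvalues λ = 1, 2 with eigenvectors (1,1), (1,2).

y(t) = C_1e^(t) + C_2e^(2t)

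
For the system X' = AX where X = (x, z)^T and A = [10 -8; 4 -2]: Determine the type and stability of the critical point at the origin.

unstable node

A = [[10,-8],[4,-2]]; det(A-λI) = λ^2 - 8λ + 12.
λ = 6, 2: both positive.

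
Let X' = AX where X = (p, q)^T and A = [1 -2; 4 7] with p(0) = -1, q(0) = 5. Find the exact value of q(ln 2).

A = [[1,-2],[4,7]]; eigenvalues λ = 3, 5.
Eigenvectors: (-1,1) for λ=3, (1,-2) for λ=5.
From the initial condition, c_1 = -3, c_2 = -4.
q(ln 2) = (-3)(2^3)(1) + (-4)(2^5)(-2) = 232.

232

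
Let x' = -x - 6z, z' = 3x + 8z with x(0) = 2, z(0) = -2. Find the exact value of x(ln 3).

A = [[-1,-6],[3,8]]; eigenvalues λ = 5, 2.
Eigenvectors: (-1,1) for λ=5, (-2,1) for λ=2.
From the initial condition, c_1 = -2, c_2 = 0.
x(ln 3) = (-2)(3^5)(-1) + (0)(3^2)(-2) = 486.

486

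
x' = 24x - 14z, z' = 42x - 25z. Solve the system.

x(t) = 2K_1e^(3t) - K_2e^(-4t), z(t) = 3K_1e^(3t) - 2K_2e^(-4t)

Coefficient matrix A = [[24, -14], [42, -25]].
Characteristic polynomial det(A - λI) = λ^2 + λ - 12 = 0.
Eigenvalues λ = 3, -4.
For λ=3: (A-λI) row 1 is [21, -14], so an eigenvector is (2, 3).
For λ=-4: (A-λI) row 1 is [28, -14], so an eigenvector is (-1, -2).
General solution: K_1e^(3t)(2,3) + K_2e^(-4t)(-1,-2).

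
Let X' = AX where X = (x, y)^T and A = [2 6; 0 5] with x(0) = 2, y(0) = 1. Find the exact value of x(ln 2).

64

A = [[2,6],[0,5]]; eigenvalues λ = 2, 5.
Eigenvectors: (1,0) for λ=2, (2,1) for λ=5.
From the initial condition, c_1 = 0, c_2 = 1.
x(ln 2) = (0)(2^2)(1) + (1)(2^5)(2) = 64.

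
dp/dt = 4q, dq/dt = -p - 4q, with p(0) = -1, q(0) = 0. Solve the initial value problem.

p(t) = -2te^(-2t) - e^(-2t), q(t) = te^(-2t)

Coefficient matrix A = [[0, 4], [-1, -4]].
Characteristic polynomial det(A - λI) = λ^2 + 4λ + 4 = 0.
Single eigenvalue λ = -2 with algebraic multiplicity 2.
Eigenvector v = (2,-1); generalized eigenvector w with (A-λI)w=v is (-1,1).
General solution: e^(-2t)[K_1·v + K_2·(t·v + w)].
Applying p(0)=-1, q(0)=0 gives K_1=-1, K_2=-1.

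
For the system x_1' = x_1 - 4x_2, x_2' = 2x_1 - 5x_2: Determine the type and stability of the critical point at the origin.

stable node

A = [[1,-4],[2,-5]]; det(A-λI) = λ^2 + 4λ + 3.
λ = -1, -3: both negative.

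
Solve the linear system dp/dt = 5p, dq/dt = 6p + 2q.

Coefficient matrix A = [[5, 0], [6, 2]].
Characteristic polynomial det(A - λI) = λ^2 - 7λ + 10 = 0.
Eigenvalues λ = 5, 2.
For λ=5: (A-λI) row 2 is [6, -3], so an eigenvector is (1, 2).
For λ=2: (A-λI) row 1 is [3, 0], so an eigenvector is (0, -1).
General solution: K_1e^(5t)(1,2) + K_2e^(2t)(0,-1).

p(t) = K_1e^(5t), q(t) = 2K_1e^(5t) - K_2e^(2t)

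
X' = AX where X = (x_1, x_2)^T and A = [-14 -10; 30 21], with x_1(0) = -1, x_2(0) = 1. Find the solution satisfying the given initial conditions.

x_1(t) = e^(6t) - 2e^(t), x_2(t) = -2e^(6t) + 3e^(t)

Coefficient matrix A = [[-14, -10], [30, 21]].
Characteristic polynomial det(A - λI) = λ^2 - 7λ + 6 = 0.
Eigenvalues λ = 6, 1.
For λ=6: (A-λI) row 1 is [-20, -10], so an eigenvector is (1, -2).
For λ=1: (A-λI) row 1 is [-15, -10], so an eigenvector is (2, -3).
General solution: K_1e^(6t)(1,-2) + K_2e^(t)(2,-3).
Applying x_1(0)=-1, x_2(0)=1 gives K_1=1, K_2=-1.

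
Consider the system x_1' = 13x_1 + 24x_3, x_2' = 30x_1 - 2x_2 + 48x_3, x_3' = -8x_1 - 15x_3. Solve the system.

x_1(t) = -3C_1e^(-3t) - 2C_3e^(t), x_2(t) = -6C_1e^(-3t) + C_2e^(-2t) - 4C_3e^(t), x_3(t) = 2C_1e^(-3t) + C_3e^(t)

Coefficient matrix A = [[13, 0, 24], [30, -2, 48], [-8, 0, -15]].
det(A - λI) = 0 gives eigenvalues λ = -3, -2, 1.
For λ=-3: eigenvector (-3,-6,2).
For λ=-2: eigenvector (0,1,0).
For λ=1: eigenvector (-2,-4,1).
General solution: C_1e^(-3t)(-3,-6,2) + C_2e^(-2t)(0,1,0) + C_3e^(t)(-2,-4,1).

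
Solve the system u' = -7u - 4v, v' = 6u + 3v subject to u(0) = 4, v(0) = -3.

Coefficient matrix A = [[-7, -4], [6, 3]].
Characteristic polynomial det(A - λI) = λ^2 + 4λ + 3 = 0.
Eigenvalues λ = -1, -3.
For λ=-1: (A-λI) row 1 is [-6, -4], so an eigenvector is (2, -3).
For λ=-3: (A-λI) row 1 is [-4, -4], so an eigenvector is (-1, 1).
General solution: C_1e^(-t)(2,-3) + C_2e^(-3t)(-1,1).
Applying u(0)=4, v(0)=-3 gives C_1=-1, C_2=-6.

u(t) = -2e^(-t) + 6e^(-3t), v(t) = 3e^(-t) - 6e^(-3t)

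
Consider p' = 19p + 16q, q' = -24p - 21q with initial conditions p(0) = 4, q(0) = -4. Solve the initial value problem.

p(t) = 4e^(3t), q(t) = -4e^(3t)

Coefficient matrix A = [[19, 16], [-24, -21]].
Characteristic polynomial det(A - λI) = λ^2 + 2λ - 15 = 0.
Eigenvalues λ = -5, 3.
For λ=-5: (A-λI) row 1 is [24, 16], so an eigenvector is (-2, 3).
For λ=3: (A-λI) row 1 is [16, 16], so an eigenvector is (1, -1).
General solution: c_1e^(-5t)(-2,3) + c_2e^(3t)(1,-1).
Applying p(0)=4, q(0)=-4 gives c_1=0, c_2=4.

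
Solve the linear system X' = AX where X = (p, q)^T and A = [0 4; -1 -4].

Coefficient matrix A = [[0, 4], [-1, -4]].
Characteristic polynomial det(A - λI) = λ^2 + 4λ + 4 = 0.
Single eigenvalue λ = -2 with algebraic multiplicity 2.
Eigenvector v = (-2,1); generalized eigenvector w with (A-λI)w=v is (-1,0).
General solution: e^(-2t)[C_1·v + C_2·(t·v + w)].

p(t) = -2C_1e^(-2t) - 2C_2te^(-2t) - C_2e^(-2t), q(t) = C_1e^(-2t) + C_2te^(-2t)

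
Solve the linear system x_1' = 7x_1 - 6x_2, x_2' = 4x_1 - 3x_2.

x_1(t) = -3C_1e^(3t) + C_2e^(t), x_2(t) = -2C_1e^(3t) + C_2e^(t)

Coefficient matrix A = [[7, -6], [4, -3]].
Characteristic polynomial det(A - λI) = λ^2 - 4λ + 3 = 0.
Eigenvalues λ = 3, 1.
For λ=3: (A-λI) row 1 is [4, -6], so an eigenvector is (-3, -2).
For λ=1: (A-λI) row 1 is [6, -6], so an eigenvector is (1, 1).
General solution: C_1e^(3t)(-3,-2) + C_2e^(t)(1,1).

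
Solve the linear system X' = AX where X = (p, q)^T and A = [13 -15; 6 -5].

Coefficient matrix A = [[13, -15], [6, -5]].
Characteristic polynomial det(A - λI) = λ^2 - 8λ + 25 = 0.
Eigenvalues λ = 4 ± 3i (complex conjugate pair).
For λ=4+3i: an eigenvector is (2,1) - i(1,1) = (2 - i, 1 - i).
A real fundamental pair from Re and Im of e^((4+3i)t)v: X_1 = e^(4t)(cos(3t)·(2,1) + sin(3t)·(1,1)), X_2 = e^(4t)(sin(3t)·(2,1) - cos(3t)·(1,1)).
General solution: c_1X_1 + c_2X_2.

p(t) = c_1e^(4t)sin(3t) + 2c_1e^(4t)cos(3t) + 2c_2e^(4t)sin(3t) - c_2e^(4t)cos(3t), q(t) = c_1e^(4t)sin(3t) + c_1e^(4t)cos(3t) + c_2e^(4t)sin(3t) - c_2e^(4t)cos(3t)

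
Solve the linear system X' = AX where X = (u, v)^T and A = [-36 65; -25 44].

u(t) = -2K_1e^(4t)sin(5t) - 3K_1e^(4t)cos(5t) - 3K_2e^(4t)sin(5t) + 2K_2e^(4t)cos(5t), v(t) = -K_1e^(4t)sin(5t) - 2K_1e^(4t)cos(5t) - 2K_2e^(4t)sin(5t) + K_2e^(4t)cos(5t)

Coefficient matrix A = [[-36, 65], [-25, 44]].
Characteristic polynomial det(A - λI) = λ^2 - 8λ + 41 = 0.
Eigenvalues λ = 4 ± 5i (complex conjugate pair).
For λ=4+5i: an eigenvector is (-3,-2) - i(-2,-1) = (-3 + 2i, -2 + i).
A real fundamental pair from Re and Im of e^((4+5i)t)v: X_1 = e^(4t)(cos(5t)·(-3,-2) + sin(5t)·(-2,-1)), X_2 = e^(4t)(sin(5t)·(-3,-2) - cos(5t)·(-2,-1)).
General solution: K_1X_1 + K_2X_2.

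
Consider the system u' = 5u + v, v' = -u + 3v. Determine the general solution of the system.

Coefficient matrix A = [[5, 1], [-1, 3]].
Characteristic polynomial det(A - λI) = λ^2 - 8λ + 16 = 0.
Single eigenvalue λ = 4 with algebraic multiplicity 2.
Eigenvector v = (-1,1); generalized eigenvector w with (A-λI)w=v is (1,-2).
General solution: e^(4t)[K_1·v + K_2·(t·v + w)].

u(t) = -K_1e^(4t) - K_2te^(4t) + K_2e^(4t), v(t) = K_1e^(4t) + K_2te^(4t) - 2K_2e^(4t)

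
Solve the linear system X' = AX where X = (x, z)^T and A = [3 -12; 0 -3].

x(t) = -2C_1e^(-3t) - C_2e^(3t), z(t) = -C_1e^(-3t)

Coefficient matrix A = [[3, -12], [0, -3]].
Characteristic polynomial det(A - λI) = λ^2 - 9 = 0.
Eigenvalues λ = -3, 3.
For λ=-3: (A-λI) row 1 is [6, -12], so an eigenvector is (-2, -1).
For λ=3: (A-λI) row 1 is [0, -12], so an eigenvector is (-1, 0).
General solution: C_1e^(-3t)(-2,-1) + C_2e^(3t)(-1,0).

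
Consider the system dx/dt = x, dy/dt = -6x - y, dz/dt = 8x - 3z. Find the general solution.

x(t) = c_1e^(t), y(t) = -3c_1e^(t) + c_2e^(-t), z(t) = 2c_1e^(t) + c_3e^(-3t)

Coefficient matrix A = [[1, 0, 0], [-6, -1, 0], [8, 0, -3]].
det(A - λI) = 0 gives eigenvalues λ = 1, -1, -3.
For λ=1: eigenvector (1,-3,2).
For λ=-1: eigenvector (0,1,0).
For λ=-3: eigenvector (0,0,1).
General solution: c_1e^(t)(1,-3,2) + c_2e^(-t)(0,1,0) + c_3e^(-3t)(0,0,1).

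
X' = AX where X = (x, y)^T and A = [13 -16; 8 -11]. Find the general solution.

Coefficient matrix A = [[13, -16], [8, -11]].
Characteristic polynomial det(A - λI) = λ^2 - 2λ - 15 = 0.
Eigenvalues λ = -3, 5.
For λ=-3: (A-λI) row 1 is [16, -16], so an eigenvector is (-1, -1).
For λ=5: (A-λI) row 1 is [8, -16], so an eigenvector is (-2, -1).
General solution: K_1e^(-3t)(-1,-1) + K_2e^(5t)(-2,-1).

x(t) = -K_1e^(-3t) - 2K_2e^(5t), y(t) = -K_1e^(-3t) - K_2e^(5t)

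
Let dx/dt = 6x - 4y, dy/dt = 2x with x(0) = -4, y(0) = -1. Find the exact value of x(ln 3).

-468

A = [[6,-4],[2,0]]; eigenvalues λ = 4, 2.
Eigenvectors: (-2,-1) for λ=4, (-1,-1) for λ=2.
From the initial condition, c_1 = 3, c_2 = -2.
x(ln 3) = (3)(3^4)(-2) + (-2)(3^2)(-1) = -468.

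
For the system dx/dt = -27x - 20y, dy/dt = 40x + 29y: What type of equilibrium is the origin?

A = [[-27,-20],[40,29]]; det(A-λI) = λ^2 - 2λ + 17.
λ = 1 ± 4i: positive real part.

unstable spiral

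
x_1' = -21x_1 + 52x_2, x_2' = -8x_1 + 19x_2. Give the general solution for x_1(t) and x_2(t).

Coefficient matrix A = [[-21, 52], [-8, 19]].
Characteristic polynomial det(A - λI) = λ^2 + 2λ + 17 = 0.
Eigenvalues λ = -1 ± 4i (complex conjugate pair).
For λ=-1+4i: an eigenvector is (-2,-1) - i(-3,-1) = (-2 + 3i, -1 + i).
A real fundamental pair from Re and Im of e^((-1+4i)t)v: X_1 = e^(-t)(cos(4t)·(-2,-1) + sin(4t)·(-3,-1)), X_2 = e^(-t)(sin(4t)·(-2,-1) - cos(4t)·(-3,-1)).
General solution: K_1X_1 + K_2X_2.

x_1(t) = -3K_1e^(-t)sin(4t) - 2K_1e^(-t)cos(4t) - 2K_2e^(-t)sin(4t) + 3K_2e^(-t)cos(4t), x_2(t) = -K_1e^(-t)sin(4t) - K_1e^(-t)cos(4t) - K_2e^(-t)sin(4t) + K_2e^(-t)cos(4t)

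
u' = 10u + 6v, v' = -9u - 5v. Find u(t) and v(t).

u(t) = c_1e^(4t) - 2c_2e^(t), v(t) = -c_1e^(4t) + 3c_2e^(t)

Coefficient matrix A = [[10, 6], [-9, -5]].
Characteristic polynomial det(A - λI) = λ^2 - 5λ + 4 = 0.
Eigenvalues λ = 4, 1.
For λ=4: (A-λI) row 1 is [6, 6], so an eigenvector is (1, -1).
For λ=1: (A-λI) row 1 is [9, 6], so an eigenvector is (-2, 3).
General solution: c_1e^(4t)(1,-1) + c_2e^(t)(-2,3).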